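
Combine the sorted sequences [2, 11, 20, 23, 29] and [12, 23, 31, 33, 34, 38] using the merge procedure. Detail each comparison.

Merging process:

Compare 2 vs 12: take 2 from left. Merged: [2]
Compare 11 vs 12: take 11 from left. Merged: [2, 11]
Compare 20 vs 12: take 12 from right. Merged: [2, 11, 12]
Compare 20 vs 23: take 20 from left. Merged: [2, 11, 12, 20]
Compare 23 vs 23: take 23 from left. Merged: [2, 11, 12, 20, 23]
Compare 29 vs 23: take 23 from right. Merged: [2, 11, 12, 20, 23, 23]
Compare 29 vs 31: take 29 from left. Merged: [2, 11, 12, 20, 23, 23, 29]
Append remaining from right: [31, 33, 34, 38]. Merged: [2, 11, 12, 20, 23, 23, 29, 31, 33, 34, 38]

Final merged array: [2, 11, 12, 20, 23, 23, 29, 31, 33, 34, 38]
Total comparisons: 7

The merged array is [2, 11, 12, 20, 23, 23, 29, 31, 33, 34, 38], requiring 7 comparisons. The merge step runs in O(n) time where n is the total number of elements.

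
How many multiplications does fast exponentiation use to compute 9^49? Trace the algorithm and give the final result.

Computing 9^49 by squaring (build up from 9^1; each line after the first costs one multiplication):

9^1 = 9
9^2 = (9^1)^2 = 9^2 = 81
9^3 = 9 * 9^2 = 9 * 81 = 729
9^6 = (9^3)^2 = 729^2 = 531441
9^12 = (9^6)^2 = 531441^2 = 282429536481
9^24 = (9^12)^2 = 282429536481^2 = 79766443076872509863361
9^48 = (9^24)^2 = 79766443076872509863361^2 = 6362685441135942358474828762538534230890216321
9^49 = 9 * 9^48 = 9 * 6362685441135942358474828762538534230890216321 = 57264168970223481226273458862846808078011946889

Result: 57264168970223481226273458862846808078011946889
Multiplications needed: 7 (7 lines after 9^1)

9^49 = 57264168970223481226273458862846808078011946889. Using exponentiation by squaring, this requires 7 multiplications. The key idea: if the exponent is even, square the half-power; if odd, multiply by the base once.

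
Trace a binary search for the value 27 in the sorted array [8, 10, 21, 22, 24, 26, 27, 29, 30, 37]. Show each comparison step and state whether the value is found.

Binary search for 27 in [8, 10, 21, 22, 24, 26, 27, 29, 30, 37]:

lo=0, hi=9, mid=4, arr[mid]=24 -> 24 < 27, search right half
lo=5, hi=9, mid=7, arr[mid]=29 -> 29 > 27, search left half
lo=5, hi=6, mid=5, arr[mid]=26 -> 26 < 27, search right half
lo=6, hi=6, mid=6, arr[mid]=27 -> Found target at index 6!

Binary search finds 27 at index 6 after 4 comparisons. The search repeatedly halves the search space by comparing with the middle element.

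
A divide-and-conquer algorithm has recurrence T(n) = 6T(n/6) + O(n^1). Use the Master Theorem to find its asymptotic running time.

Master Theorem for T(n) = 6T(n/6) + O(n^1):

a = 6, b = 6, c = 1
log_b(a) = log_6(6) = 1.0000

Case 2: c = 1 = log_6(6) = 1.0000
T(n) = O(n^1 log n) = O(n log n)

For T(n) = 6T(n/6) + O(n^1): log_6(6) = 1.0000. This is Case 2 of the Master Theorem (c = log_b(a), equal work at all levels), giving O(n log n).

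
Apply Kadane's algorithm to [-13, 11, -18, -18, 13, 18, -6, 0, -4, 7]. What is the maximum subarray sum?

Using Kadane's algorithm on [-13, 11, -18, -18, 13, 18, -6, 0, -4, 7]:

Scanning through the array:
Position 1 (value 11): max_ending_here = 11, max_so_far = 11
Position 2 (value -18): max_ending_here = -7, max_so_far = 11
Position 3 (value -18): max_ending_here = -18, max_so_far = 11
Position 4 (value 13): max_ending_here = 13, max_so_far = 13
Position 5 (value 18): max_ending_here = 31, max_so_far = 31
Position 6 (value -6): max_ending_here = 25, max_so_far = 31
Position 7 (value 0): max_ending_here = 25, max_so_far = 31
Position 8 (value -4): max_ending_here = 21, max_so_far = 31
Position 9 (value 7): max_ending_here = 28, max_so_far = 31

Maximum subarray: [13, 18]
Maximum sum: 31

The maximum subarray is [13, 18] with sum 31. This subarray runs from index 4 to index 5.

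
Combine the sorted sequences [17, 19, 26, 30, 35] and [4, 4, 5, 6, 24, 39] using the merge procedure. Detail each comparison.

Merging process:

Compare 17 vs 4: take 4 from right. Merged: [4]
Compare 17 vs 4: take 4 from right. Merged: [4, 4]
Compare 17 vs 5: take 5 from right. Merged: [4, 4, 5]
Compare 17 vs 6: take 6 from right. Merged: [4, 4, 5, 6]
Compare 17 vs 24: take 17 from left. Merged: [4, 4, 5, 6, 17]
Compare 19 vs 24: take 19 from left. Merged: [4, 4, 5, 6, 17, 19]
Compare 26 vs 24: take 24 from right. Merged: [4, 4, 5, 6, 17, 19, 24]
Compare 26 vs 39: take 26 from left. Merged: [4, 4, 5, 6, 17, 19, 24, 26]
Compare 30 vs 39: take 30 from left. Merged: [4, 4, 5, 6, 17, 19, 24, 26, 30]
Compare 35 vs 39: take 35 from left. Merged: [4, 4, 5, 6, 17, 19, 24, 26, 30, 35]
Append remaining from right: [39]. Merged: [4, 4, 5, 6, 17, 19, 24, 26, 30, 35, 39]

Final merged array: [4, 4, 5, 6, 17, 19, 24, 26, 30, 35, 39]
Total comparisons: 10

The merged array is [4, 4, 5, 6, 17, 19, 24, 26, 30, 35, 39], requiring 10 comparisons. The merge step runs in O(n) time where n is the total number of elements.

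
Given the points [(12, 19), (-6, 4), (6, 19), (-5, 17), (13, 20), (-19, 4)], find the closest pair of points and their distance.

Computing all pairwise distances among 6 points:

d((12, 19), (-6, 4)) = 23.4307
d((12, 19), (6, 19)) = 6.0
d((12, 19), (-5, 17)) = 17.1172
d((12, 19), (13, 20)) = 1.4142 <-- minimum
d((12, 19), (-19, 4)) = 34.4384
d((-6, 4), (6, 19)) = 19.2094
d((-6, 4), (-5, 17)) = 13.0384
d((-6, 4), (13, 20)) = 24.8395
d((-6, 4), (-19, 4)) = 13.0
d((6, 19), (-5, 17)) = 11.1803
d((6, 19), (13, 20)) = 7.0711
d((6, 19), (-19, 4)) = 29.1548
d((-5, 17), (13, 20)) = 18.2483
d((-5, 17), (-19, 4)) = 19.105
d((13, 20), (-19, 4)) = 35.7771

Closest pair: (12, 19) and (13, 20) with distance 1.4142

The closest pair is (12, 19) and (13, 20) with Euclidean distance 1.4142. For 6 points, brute-force pairwise comparison is shown above. For large n, the divide-and-conquer algorithm (sort by x, recurse on halves, check the dividing strip) achieves O(n log n).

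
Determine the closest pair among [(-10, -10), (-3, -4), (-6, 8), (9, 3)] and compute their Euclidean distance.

Computing all pairwise distances among 4 points:

d((-10, -10), (-3, -4)) = 9.2195 <-- minimum
d((-10, -10), (-6, 8)) = 18.4391
d((-10, -10), (9, 3)) = 23.0217
d((-3, -4), (-6, 8)) = 12.3693
d((-3, -4), (9, 3)) = 13.8924
d((-6, 8), (9, 3)) = 15.8114

Closest pair: (-10, -10) and (-3, -4) with distance 9.2195

The closest pair is (-10, -10) and (-3, -4) with Euclidean distance 9.2195. For 4 points, brute-force pairwise comparison is shown above. For large n, the divide-and-conquer algorithm (sort by x, recurse on halves, check the dividing strip) achieves O(n log n).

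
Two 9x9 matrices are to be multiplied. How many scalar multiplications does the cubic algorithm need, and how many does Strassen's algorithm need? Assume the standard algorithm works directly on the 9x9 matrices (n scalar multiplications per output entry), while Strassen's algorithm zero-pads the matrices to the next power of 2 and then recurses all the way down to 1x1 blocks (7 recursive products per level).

Matrix multiplication for 9x9 matrices:

Strassen's algorithm requires power-of-2 dimensions. Pad 9x9 to 16x16 (next power of 2).

Standard algorithm: 9^3 = 729 multiplications
Strassen's algorithm: 7^(log2(16)) = 7^4 = 2401 multiplications
Difference: 729 - 2401 = -1672 (Strassen uses MORE here due to padding overhead — for small or just-over-power-of-2 n, padding can outweigh the per-level savings)

Standard: 729 multiplications (9^3). Strassen: 2401 multiplications (7^4, after padding to 16x16). Strassen reduces 8 recursive multiplications to 7 at each level.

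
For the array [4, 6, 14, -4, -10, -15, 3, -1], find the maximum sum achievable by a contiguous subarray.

Using Kadane's algorithm on [4, 6, 14, -4, -10, -15, 3, -1]:

Scanning through the array:
Position 1 (value 6): max_ending_here = 10, max_so_far = 10
Position 2 (value 14): max_ending_here = 24, max_so_far = 24
Position 3 (value -4): max_ending_here = 20, max_so_far = 24
Position 4 (value -10): max_ending_here = 10, max_so_far = 24
Position 5 (value -15): max_ending_here = -5, max_so_far = 24
Position 6 (value 3): max_ending_here = 3, max_so_far = 24
Position 7 (value -1): max_ending_here = 2, max_so_far = 24

Maximum subarray: [4, 6, 14]
Maximum sum: 24

The maximum subarray is [4, 6, 14] with sum 24. This subarray runs from index 0 to index 2.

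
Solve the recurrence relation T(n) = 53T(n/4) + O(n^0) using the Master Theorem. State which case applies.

Master Theorem for T(n) = 53T(n/4) + O(n^0):

a = 53, b = 4, c = 0
log_b(a) = log_4(53) = 2.8640

Case 1: c = 0 < log_4(53) = 2.8640
T(n) = O(n^(log_4 53))

For T(n) = 53T(n/4) + O(n^0): log_4(53) = 2.8640. This is Case 1 of the Master Theorem (c < log_b(a), work dominated by leaves), giving O(n^(log_4 53)).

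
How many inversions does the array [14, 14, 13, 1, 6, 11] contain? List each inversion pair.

Finding inversions in [14, 14, 13, 1, 6, 11]:

(0, 2): arr[0]=14 > arr[2]=13
(0, 3): arr[0]=14 > arr[3]=1
(0, 4): arr[0]=14 > arr[4]=6
(0, 5): arr[0]=14 > arr[5]=11
(1, 2): arr[1]=14 > arr[2]=13
(1, 3): arr[1]=14 > arr[3]=1
(1, 4): arr[1]=14 > arr[4]=6
(1, 5): arr[1]=14 > arr[5]=11
(2, 3): arr[2]=13 > arr[3]=1
(2, 4): arr[2]=13 > arr[4]=6
(2, 5): arr[2]=13 > arr[5]=11

Total inversions: 11

The array has 11 inversion(s): (0,2), (0,3), (0,4), (0,5), (1,2), (1,3), (1,4), (1,5), (2,3), (2,4), (2,5). Each pair (i,j) satisfies i < j and arr[i] > arr[j].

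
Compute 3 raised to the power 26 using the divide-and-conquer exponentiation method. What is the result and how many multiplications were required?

Computing 3^26 by squaring (build up from 3^1; each line after the first costs one multiplication):

3^1 = 3
3^2 = (3^1)^2 = 3^2 = 9
3^3 = 3 * 3^2 = 3 * 9 = 27
3^6 = (3^3)^2 = 27^2 = 729
3^12 = (3^6)^2 = 729^2 = 531441
3^13 = 3 * 3^12 = 3 * 531441 = 1594323
3^26 = (3^13)^2 = 1594323^2 = 2541865828329

Result: 2541865828329
Multiplications needed: 6 (6 lines after 3^1)

3^26 = 2541865828329. Using exponentiation by squaring, this requires 6 multiplications. The key idea: if the exponent is even, square the half-power; if odd, multiply by the base once.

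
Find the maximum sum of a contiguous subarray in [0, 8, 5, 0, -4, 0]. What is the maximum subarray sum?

Using Kadane's algorithm on [0, 8, 5, 0, -4, 0]:

Scanning through the array:
Position 1 (value 8): max_ending_here = 8, max_so_far = 8
Position 2 (value 5): max_ending_here = 13, max_so_far = 13
Position 3 (value 0): max_ending_here = 13, max_so_far = 13
Position 4 (value -4): max_ending_here = 9, max_so_far = 13
Position 5 (value 0): max_ending_here = 9, max_so_far = 13

Maximum subarray: [0, 8, 5]
Maximum sum: 13

The maximum subarray is [0, 8, 5] with sum 13. This subarray runs from index 0 to index 2.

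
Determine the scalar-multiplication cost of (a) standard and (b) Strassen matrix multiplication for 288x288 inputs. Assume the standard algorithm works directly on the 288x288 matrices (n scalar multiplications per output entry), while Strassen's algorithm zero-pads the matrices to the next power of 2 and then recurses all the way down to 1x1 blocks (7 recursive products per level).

Matrix multiplication for 288x288 matrices:

Strassen's algorithm requires power-of-2 dimensions. Pad 288x288 to 512x512 (next power of 2).

Standard algorithm: 288^3 = 23887872 multiplications
Strassen's algorithm: 7^(log2(512)) = 7^9 = 40353607 multiplications
Difference: 23887872 - 40353607 = -16465735 (Strassen uses MORE here due to padding overhead — for small or just-over-power-of-2 n, padding can outweigh the per-level savings)

Standard: 23887872 multiplications (288^3). Strassen: 40353607 multiplications (7^9, after padding to 512x512). Strassen reduces 8 recursive multiplications to 7 at each level.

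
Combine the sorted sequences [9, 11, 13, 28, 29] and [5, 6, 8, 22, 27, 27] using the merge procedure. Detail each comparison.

Merging process:

Compare 9 vs 5: take 5 from right. Merged: [5]
Compare 9 vs 6: take 6 from right. Merged: [5, 6]
Compare 9 vs 8: take 8 from right. Merged: [5, 6, 8]
Compare 9 vs 22: take 9 from left. Merged: [5, 6, 8, 9]
Compare 11 vs 22: take 11 from left. Merged: [5, 6, 8, 9, 11]
Compare 13 vs 22: take 13 from left. Merged: [5, 6, 8, 9, 11, 13]
Compare 28 vs 22: take 22 from right. Merged: [5, 6, 8, 9, 11, 13, 22]
Compare 28 vs 27: take 27 from right. Merged: [5, 6, 8, 9, 11, 13, 22, 27]
Compare 28 vs 27: take 27 from right. Merged: [5, 6, 8, 9, 11, 13, 22, 27, 27]
Append remaining from left: [28, 29]. Merged: [5, 6, 8, 9, 11, 13, 22, 27, 27, 28, 29]

Final merged array: [5, 6, 8, 9, 11, 13, 22, 27, 27, 28, 29]
Total comparisons: 9

The merged array is [5, 6, 8, 9, 11, 13, 22, 27, 27, 28, 29], requiring 9 comparisons. The merge step runs in O(n) time where n is the total number of elements.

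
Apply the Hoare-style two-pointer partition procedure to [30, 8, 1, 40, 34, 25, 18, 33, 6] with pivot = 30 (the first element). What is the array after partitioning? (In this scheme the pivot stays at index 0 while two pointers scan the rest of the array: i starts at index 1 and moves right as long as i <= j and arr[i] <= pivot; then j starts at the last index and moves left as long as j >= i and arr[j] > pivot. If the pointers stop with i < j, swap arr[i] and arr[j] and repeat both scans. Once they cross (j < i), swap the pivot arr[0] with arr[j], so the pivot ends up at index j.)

Hoare-style two-pointer partition with pivot = 30:

Initial array: [30, 8, 1, 40, 34, 25, 18, 33, 6]

Pointers start at i = 1, j = 8.
i stops at index 3 (arr[3]=40 > 30), j stops at index 8 (arr[8]=6 <= 30): swap arr[3] and arr[8], array becomes [30, 8, 1, 6, 34, 25, 18, 33, 40]
i stops at index 4 (arr[4]=34 > 30), j stops at index 6 (arr[6]=18 <= 30): swap arr[4] and arr[6], array becomes [30, 8, 1, 6, 18, 25, 34, 33, 40]
i ends at 6, j ends at 5: the pointers have crossed (j < i), so scanning stops.

Swap pivot arr[0] with arr[5] to place pivot at position 5: [25, 8, 1, 6, 18, 30, 34, 33, 40]
Pivot position: 5

After partitioning with pivot 30, the array becomes [25, 8, 1, 6, 18, 30, 34, 33, 40]. The pivot is placed at index 5. All elements to the left of the pivot are <= 30, and all elements to the right are > 30.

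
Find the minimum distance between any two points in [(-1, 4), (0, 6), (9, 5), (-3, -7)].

Computing all pairwise distances among 4 points:

d((-1, 4), (0, 6)) = 2.2361 <-- minimum
d((-1, 4), (9, 5)) = 10.0499
d((-1, 4), (-3, -7)) = 11.1803
d((0, 6), (9, 5)) = 9.0554
d((0, 6), (-3, -7)) = 13.3417
d((9, 5), (-3, -7)) = 16.9706

Closest pair: (-1, 4) and (0, 6) with distance 2.2361

The closest pair is (-1, 4) and (0, 6) with Euclidean distance 2.2361. For 4 points, brute-force pairwise comparison is shown above. For large n, the divide-and-conquer algorithm (sort by x, recurse on halves, check the dividing strip) achieves O(n log n).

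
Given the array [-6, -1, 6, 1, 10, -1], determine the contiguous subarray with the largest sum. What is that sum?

Using Kadane's algorithm on [-6, -1, 6, 1, 10, -1]:

Scanning through the array:
Position 1 (value -1): max_ending_here = -1, max_so_far = -1
Position 2 (value 6): max_ending_here = 6, max_so_far = 6
Position 3 (value 1): max_ending_here = 7, max_so_far = 7
Position 4 (value 10): max_ending_here = 17, max_so_far = 17
Position 5 (value -1): max_ending_here = 16, max_so_far = 17

Maximum subarray: [6, 1, 10]
Maximum sum: 17

The maximum subarray is [6, 1, 10] with sum 17. This subarray runs from index 2 to index 4.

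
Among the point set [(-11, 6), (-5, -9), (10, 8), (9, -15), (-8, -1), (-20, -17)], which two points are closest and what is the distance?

Computing all pairwise distances among 6 points:

d((-11, 6), (-5, -9)) = 16.1555
d((-11, 6), (10, 8)) = 21.095
d((-11, 6), (9, -15)) = 29.0
d((-11, 6), (-8, -1)) = 7.6158 <-- minimum
d((-11, 6), (-20, -17)) = 24.6982
d((-5, -9), (10, 8)) = 22.6716
d((-5, -9), (9, -15)) = 15.2315
d((-5, -9), (-8, -1)) = 8.544
d((-5, -9), (-20, -17)) = 17.0
d((10, 8), (9, -15)) = 23.0217
d((10, 8), (-8, -1)) = 20.1246
d((10, 8), (-20, -17)) = 39.0512
d((9, -15), (-8, -1)) = 22.0227
d((9, -15), (-20, -17)) = 29.0689
d((-8, -1), (-20, -17)) = 20.0

Closest pair: (-11, 6) and (-8, -1) with distance 7.6158

The closest pair is (-11, 6) and (-8, -1) with Euclidean distance 7.6158. For 6 points, brute-force pairwise comparison is shown above. For large n, the divide-and-conquer algorithm (sort by x, recurse on halves, check the dividing strip) achieves O(n log n).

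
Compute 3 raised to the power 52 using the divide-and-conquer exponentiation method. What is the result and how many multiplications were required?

Computing 3^52 by squaring (build up from 3^1; each line after the first costs one multiplication):

3^1 = 3
3^2 = (3^1)^2 = 3^2 = 9
3^3 = 3 * 3^2 = 3 * 9 = 27
3^6 = (3^3)^2 = 27^2 = 729
3^12 = (3^6)^2 = 729^2 = 531441
3^13 = 3 * 3^12 = 3 * 531441 = 1594323
3^26 = (3^13)^2 = 1594323^2 = 2541865828329
3^52 = (3^26)^2 = 2541865828329^2 = 6461081889226673298932241

Result: 6461081889226673298932241
Multiplications needed: 7 (7 lines after 3^1)

3^52 = 6461081889226673298932241. Using exponentiation by squaring, this requires 7 multiplications. The key idea: if the exponent is even, square the half-power; if odd, multiply by the base once.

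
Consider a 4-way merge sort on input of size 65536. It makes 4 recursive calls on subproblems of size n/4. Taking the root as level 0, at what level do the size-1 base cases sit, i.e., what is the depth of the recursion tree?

For divide and conquer with division factor 4:

Problem sizes at each level:
Level 0: 65536
Level 1: 16384
Level 2: 4096
Level 3: 1024
Level 4: 256
Level 5: 64
Level 6: 16
Level 7: 4
Level 8: 1

The root is level 0 and the size-1 base case is level 8 (the tree spans levels 0 through 8, i.e. 9 levels counting the root), so the depth is the number of divisions: log_4(65536) = 8

The recursion tree depth is log_4(65536) = 8. At each level, the problem size is divided by 4, so it takes 8 divisions to reduce to a base case of size 1. The algorithm makes 4 recursive calls at each level.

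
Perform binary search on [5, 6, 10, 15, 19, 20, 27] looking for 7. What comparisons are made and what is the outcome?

Binary search for 7 in [5, 6, 10, 15, 19, 20, 27]:

lo=0, hi=6, mid=3, arr[mid]=15 -> 15 > 7, search left half
lo=0, hi=2, mid=1, arr[mid]=6 -> 6 < 7, search right half
lo=2, hi=2, mid=2, arr[mid]=10 -> 10 > 7, search left half
lo=2 > hi=1, target 7 not found

Binary search determines that 7 is not in the array after 3 comparisons. The search space was exhausted without finding the target.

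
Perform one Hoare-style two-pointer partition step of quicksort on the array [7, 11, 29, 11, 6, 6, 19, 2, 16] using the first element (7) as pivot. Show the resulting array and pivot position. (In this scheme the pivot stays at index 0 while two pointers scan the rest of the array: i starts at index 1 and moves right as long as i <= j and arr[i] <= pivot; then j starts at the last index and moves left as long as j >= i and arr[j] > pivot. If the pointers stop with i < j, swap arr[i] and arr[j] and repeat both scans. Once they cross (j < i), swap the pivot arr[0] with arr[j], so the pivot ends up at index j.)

Hoare-style two-pointer partition with pivot = 7:

Initial array: [7, 11, 29, 11, 6, 6, 19, 2, 16]

Pointers start at i = 1, j = 8.
i stops at index 1 (arr[1]=11 > 7), j stops at index 7 (arr[7]=2 <= 7): swap arr[1] and arr[7], array becomes [7, 2, 29, 11, 6, 6, 19, 11, 16]
i stops at index 2 (arr[2]=29 > 7), j stops at index 5 (arr[5]=6 <= 7): swap arr[2] and arr[5], array becomes [7, 2, 6, 11, 6, 29, 19, 11, 16]
i stops at index 3 (arr[3]=11 > 7), j stops at index 4 (arr[4]=6 <= 7): swap arr[3] and arr[4], array becomes [7, 2, 6, 6, 11, 29, 19, 11, 16]
i ends at 4, j ends at 3: the pointers have crossed (j < i), so scanning stops.

Swap pivot arr[0] with arr[3] to place pivot at position 3: [6, 2, 6, 7, 11, 29, 19, 11, 16]
Pivot position: 3

After partitioning with pivot 7, the array becomes [6, 2, 6, 7, 11, 29, 19, 11, 16]. The pivot is placed at index 3. All elements to the left of the pivot are <= 7, and all elements to the right are > 7.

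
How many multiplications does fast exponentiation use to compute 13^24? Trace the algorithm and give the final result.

Computing 13^24 by squaring (build up from 13^1; each line after the first costs one multiplication):

13^1 = 13
13^2 = (13^1)^2 = 13^2 = 169
13^3 = 13 * 13^2 = 13 * 169 = 2197
13^6 = (13^3)^2 = 2197^2 = 4826809
13^12 = (13^6)^2 = 4826809^2 = 23298085122481
13^24 = (13^12)^2 = 23298085122481^2 = 542800770374370512771595361

Result: 542800770374370512771595361
Multiplications needed: 5 (5 lines after 13^1)

13^24 = 542800770374370512771595361. Using exponentiation by squaring, this requires 5 multiplications. The key idea: if the exponent is even, square the half-power; if odd, multiply by the base once.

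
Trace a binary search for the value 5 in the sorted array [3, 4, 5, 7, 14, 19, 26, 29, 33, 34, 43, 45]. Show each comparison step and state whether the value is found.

Binary search for 5 in [3, 4, 5, 7, 14, 19, 26, 29, 33, 34, 43, 45]:

lo=0, hi=11, mid=5, arr[mid]=19 -> 19 > 5, search left half
lo=0, hi=4, mid=2, arr[mid]=5 -> Found target at index 2!

Binary search finds 5 at index 2 after 2 comparisons. The search repeatedly halves the search space by comparing with the middle element.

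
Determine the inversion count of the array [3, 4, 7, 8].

Finding inversions in [3, 4, 7, 8]:


Total inversions: 0

The array has 0 inversions. It is already sorted.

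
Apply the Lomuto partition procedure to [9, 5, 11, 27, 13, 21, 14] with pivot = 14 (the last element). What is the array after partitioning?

Lomuto partition with pivot = 14:

Initial array: [9, 5, 11, 27, 13, 21, 14]

arr[0]=9 <= 14: swap with position 0, array becomes [9, 5, 11, 27, 13, 21, 14]
arr[1]=5 <= 14: swap with position 1, array becomes [9, 5, 11, 27, 13, 21, 14]
arr[2]=11 <= 14: swap with position 2, array becomes [9, 5, 11, 27, 13, 21, 14]
arr[3]=27 > 14: no swap
arr[4]=13 <= 14: swap with position 3, array becomes [9, 5, 11, 13, 27, 21, 14]
arr[5]=21 > 14: no swap

Place pivot at position 4: [9, 5, 11, 13, 14, 21, 27]
Pivot position: 4

After partitioning with pivot 14, the array becomes [9, 5, 11, 13, 14, 21, 27]. The pivot is placed at index 4. All elements to the left of the pivot are <= 14, and all elements to the right are > 14.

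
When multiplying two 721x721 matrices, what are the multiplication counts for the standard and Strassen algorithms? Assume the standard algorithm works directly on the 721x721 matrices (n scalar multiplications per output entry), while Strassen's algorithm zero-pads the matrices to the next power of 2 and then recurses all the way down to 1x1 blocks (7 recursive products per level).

Matrix multiplication for 721x721 matrices:

Strassen's algorithm requires power-of-2 dimensions. Pad 721x721 to 1024x1024 (next power of 2).

Standard algorithm: 721^3 = 374805361 multiplications
Strassen's algorithm: 7^(log2(1024)) = 7^10 = 282475249 multiplications
Savings: 374805361 - 282475249 = 92330112 multiplications

Standard: 374805361 multiplications (721^3). Strassen: 282475249 multiplications (7^10, after padding to 1024x1024). Strassen reduces 8 recursive multiplications to 7 at each level.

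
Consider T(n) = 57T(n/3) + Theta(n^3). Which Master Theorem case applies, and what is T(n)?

Master Theorem for T(n) = 57T(n/3) + O(n^3):

a = 57, b = 3, c = 3
log_b(a) = log_3(57) = 3.6801

Case 1: c = 3 < log_3(57) = 3.6801
T(n) = O(n^(log_3 57))

For T(n) = 57T(n/3) + O(n^3): log_3(57) = 3.6801. This is Case 1 of the Master Theorem (c < log_b(a), work dominated by leaves), giving O(n^(log_3 57)).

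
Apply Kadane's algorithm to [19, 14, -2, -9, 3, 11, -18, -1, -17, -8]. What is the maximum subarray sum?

Using Kadane's algorithm on [19, 14, -2, -9, 3, 11, -18, -1, -17, -8]:

Scanning through the array:
Position 1 (value 14): max_ending_here = 33, max_so_far = 33
Position 2 (value -2): max_ending_here = 31, max_so_far = 33
Position 3 (value -9): max_ending_here = 22, max_so_far = 33
Position 4 (value 3): max_ending_here = 25, max_so_far = 33
Position 5 (value 11): max_ending_here = 36, max_so_far = 36
Position 6 (value -18): max_ending_here = 18, max_so_far = 36
Position 7 (value -1): max_ending_here = 17, max_so_far = 36
Position 8 (value -17): max_ending_here = 0, max_so_far = 36
Position 9 (value -8): max_ending_here = -8, max_so_far = 36

Maximum subarray: [19, 14, -2, -9, 3, 11]
Maximum sum: 36

The maximum subarray is [19, 14, -2, -9, 3, 11] with sum 36. This subarray runs from index 0 to index 5.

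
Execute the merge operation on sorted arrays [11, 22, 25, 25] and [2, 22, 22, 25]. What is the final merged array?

Merging process:

Compare 11 vs 2: take 2 from right. Merged: [2]
Compare 11 vs 22: take 11 from left. Merged: [2, 11]
Compare 22 vs 22: take 22 from left. Merged: [2, 11, 22]
Compare 25 vs 22: take 22 from right. Merged: [2, 11, 22, 22]
Compare 25 vs 22: take 22 from right. Merged: [2, 11, 22, 22, 22]
Compare 25 vs 25: take 25 from left. Merged: [2, 11, 22, 22, 22, 25]
Compare 25 vs 25: take 25 from left. Merged: [2, 11, 22, 22, 22, 25, 25]
Append remaining from right: [25]. Merged: [2, 11, 22, 22, 22, 25, 25, 25]

Final merged array: [2, 11, 22, 22, 22, 25, 25, 25]
Total comparisons: 7

The merged array is [2, 11, 22, 22, 22, 25, 25, 25], requiring 7 comparisons. The merge step runs in O(n) time where n is the total number of elements.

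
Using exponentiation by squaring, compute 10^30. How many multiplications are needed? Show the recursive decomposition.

Computing 10^30 by squaring (build up from 10^1; each line after the first costs one multiplication):

10^1 = 10
10^2 = (10^1)^2 = 10^2 = 100
10^3 = 10 * 10^2 = 10 * 100 = 1000
10^6 = (10^3)^2 = 1000^2 = 1000000
10^7 = 10 * 10^6 = 10 * 1000000 = 10000000
10^14 = (10^7)^2 = 10000000^2 = 100000000000000
10^15 = 10 * 10^14 = 10 * 100000000000000 = 1000000000000000
10^30 = (10^15)^2 = 1000000000000000^2 = 1000000000000000000000000000000

Result: 1000000000000000000000000000000
Multiplications needed: 7 (7 lines after 10^1)

10^30 = 1000000000000000000000000000000. Using exponentiation by squaring, this requires 7 multiplications. The key idea: if the exponent is even, square the half-power; if odd, multiply by the base once.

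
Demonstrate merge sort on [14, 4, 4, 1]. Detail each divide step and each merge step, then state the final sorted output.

Merge sort trace:

Split: [14, 4, 4, 1] -> [14, 4] and [4, 1]
  Split: [14, 4] -> [14] and [4]
  Merge: [14] + [4] -> [4, 14]
  Split: [4, 1] -> [4] and [1]
  Merge: [4] + [1] -> [1, 4]
Merge: [4, 14] + [1, 4] -> [1, 4, 4, 14]

Final sorted array: [1, 4, 4, 14]

The merge sort proceeds by recursively splitting the array and merging sorted halves.
After all merges, the sorted array is [1, 4, 4, 14].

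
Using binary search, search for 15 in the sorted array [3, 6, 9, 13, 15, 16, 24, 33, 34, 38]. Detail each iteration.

Binary search for 15 in [3, 6, 9, 13, 15, 16, 24, 33, 34, 38]:

lo=0, hi=9, mid=4, arr[mid]=15 -> Found target at index 4!

Binary search finds 15 at index 4 after 1 comparisons. The search repeatedly halves the search space by comparing with the middle element.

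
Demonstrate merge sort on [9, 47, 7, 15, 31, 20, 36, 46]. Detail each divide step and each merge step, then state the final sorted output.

Merge sort trace:

Split: [9, 47, 7, 15, 31, 20, 36, 46] -> [9, 47, 7, 15] and [31, 20, 36, 46]
  Split: [9, 47, 7, 15] -> [9, 47] and [7, 15]
    Split: [9, 47] -> [9] and [47]
    Merge: [9] + [47] -> [9, 47]
    Split: [7, 15] -> [7] and [15]
    Merge: [7] + [15] -> [7, 15]
  Merge: [9, 47] + [7, 15] -> [7, 9, 15, 47]
  Split: [31, 20, 36, 46] -> [31, 20] and [36, 46]
    Split: [31, 20] -> [31] and [20]
    Merge: [31] + [20] -> [20, 31]
    Split: [36, 46] -> [36] and [46]
    Merge: [36] + [46] -> [36, 46]
  Merge: [20, 31] + [36, 46] -> [20, 31, 36, 46]
Merge: [7, 9, 15, 47] + [20, 31, 36, 46] -> [7, 9, 15, 20, 31, 36, 46, 47]

Final sorted array: [7, 9, 15, 20, 31, 36, 46, 47]

The merge sort proceeds by recursively splitting the array and merging sorted halves.
After all merges, the sorted array is [7, 9, 15, 20, 31, 36, 46, 47].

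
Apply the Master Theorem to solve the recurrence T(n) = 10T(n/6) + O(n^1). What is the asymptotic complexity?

Master Theorem for T(n) = 10T(n/6) + O(n^1):

a = 10, b = 6, c = 1
log_b(a) = log_6(10) = 1.2851

Case 1: c = 1 < log_6(10) = 1.2851
T(n) = O(n^(log_6 10))

For T(n) = 10T(n/6) + O(n^1): log_6(10) = 1.2851. This is Case 1 of the Master Theorem (c < log_b(a), work dominated by leaves), giving O(n^(log_6 10)).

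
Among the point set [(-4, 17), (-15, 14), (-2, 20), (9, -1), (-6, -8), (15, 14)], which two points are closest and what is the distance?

Computing all pairwise distances among 6 points:

d((-4, 17), (-15, 14)) = 11.4018
d((-4, 17), (-2, 20)) = 3.6056 <-- minimum
d((-4, 17), (9, -1)) = 22.2036
d((-4, 17), (-6, -8)) = 25.0799
d((-4, 17), (15, 14)) = 19.2354
d((-15, 14), (-2, 20)) = 14.3178
d((-15, 14), (9, -1)) = 28.3019
d((-15, 14), (-6, -8)) = 23.7697
d((-15, 14), (15, 14)) = 30.0
d((-2, 20), (9, -1)) = 23.7065
d((-2, 20), (-6, -8)) = 28.2843
d((-2, 20), (15, 14)) = 18.0278
d((9, -1), (-6, -8)) = 16.5529
d((9, -1), (15, 14)) = 16.1555
d((-6, -8), (15, 14)) = 30.4138

Closest pair: (-4, 17) and (-2, 20) with distance 3.6056

The closest pair is (-4, 17) and (-2, 20) with Euclidean distance 3.6056. For 6 points, brute-force pairwise comparison is shown above. For large n, the divide-and-conquer algorithm (sort by x, recurse on halves, check the dividing strip) achieves O(n log n).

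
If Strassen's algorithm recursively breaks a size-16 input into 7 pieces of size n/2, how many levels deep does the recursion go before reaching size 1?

For divide and conquer with division factor 2:

Problem sizes at each level:
Level 0: 16
Level 1: 8
Level 2: 4
Level 3: 2
Level 4: 1

The root is level 0 and the size-1 base case is level 4 (the tree spans levels 0 through 4, i.e. 5 levels counting the root), so the depth is the number of divisions: log_2(16) = 4

The recursion tree depth is log_2(16) = 4. At each level, the problem size is divided by 2, so it takes 4 divisions to reduce to a base case of size 1. The algorithm makes 7 recursive calls at each level.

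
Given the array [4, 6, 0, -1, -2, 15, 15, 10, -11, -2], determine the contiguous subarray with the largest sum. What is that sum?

Using Kadane's algorithm on [4, 6, 0, -1, -2, 15, 15, 10, -11, -2]:

Scanning through the array:
Position 1 (value 6): max_ending_here = 10, max_so_far = 10
Position 2 (value 0): max_ending_here = 10, max_so_far = 10
Position 3 (value -1): max_ending_here = 9, max_so_far = 10
Position 4 (value -2): max_ending_here = 7, max_so_far = 10
Position 5 (value 15): max_ending_here = 22, max_so_far = 22
Position 6 (value 15): max_ending_here = 37, max_so_far = 37
Position 7 (value 10): max_ending_here = 47, max_so_far = 47
Position 8 (value -11): max_ending_here = 36, max_so_far = 47
Position 9 (value -2): max_ending_here = 34, max_so_far = 47

Maximum subarray: [4, 6, 0, -1, -2, 15, 15, 10]
Maximum sum: 47

The maximum subarray is [4, 6, 0, -1, -2, 15, 15, 10] with sum 47. This subarray runs from index 0 to index 7.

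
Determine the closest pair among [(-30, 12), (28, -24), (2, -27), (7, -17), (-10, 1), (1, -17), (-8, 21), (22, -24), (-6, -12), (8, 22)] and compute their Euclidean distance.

Computing all pairwise distances among 10 points:

d((-30, 12), (28, -24)) = 68.2642
d((-30, 12), (2, -27)) = 50.448
d((-30, 12), (7, -17)) = 47.0106
d((-30, 12), (-10, 1)) = 22.8254
d((-30, 12), (1, -17)) = 42.45
d((-30, 12), (-8, 21)) = 23.7697
d((-30, 12), (22, -24)) = 63.2456
d((-30, 12), (-6, -12)) = 33.9411
d((-30, 12), (8, 22)) = 39.2938
d((28, -24), (2, -27)) = 26.1725
d((28, -24), (7, -17)) = 22.1359
d((28, -24), (-10, 1)) = 45.4863
d((28, -24), (1, -17)) = 27.8927
d((28, -24), (-8, 21)) = 57.6281
d((28, -24), (22, -24)) = 6.0 <-- minimum
d((28, -24), (-6, -12)) = 36.0555
d((28, -24), (8, 22)) = 50.1597
d((2, -27), (7, -17)) = 11.1803
d((2, -27), (-10, 1)) = 30.4631
d((2, -27), (1, -17)) = 10.0499
d((2, -27), (-8, 21)) = 49.0306
d((2, -27), (22, -24)) = 20.2237
d((2, -27), (-6, -12)) = 17.0
d((2, -27), (8, 22)) = 49.366
d((7, -17), (-10, 1)) = 24.7588
d((7, -17), (1, -17)) = 6.0 <-- minimum
d((7, -17), (-8, 21)) = 40.8534
d((7, -17), (22, -24)) = 16.5529
d((7, -17), (-6, -12)) = 13.9284
d((7, -17), (8, 22)) = 39.0128
d((-10, 1), (1, -17)) = 21.095
d((-10, 1), (-8, 21)) = 20.0998
d((-10, 1), (22, -24)) = 40.6079
d((-10, 1), (-6, -12)) = 13.6015
d((-10, 1), (8, 22)) = 27.6586
d((1, -17), (-8, 21)) = 39.0512
d((1, -17), (22, -24)) = 22.1359
d((1, -17), (-6, -12)) = 8.6023
d((1, -17), (8, 22)) = 39.6232
d((-8, 21), (22, -24)) = 54.0833
d((-8, 21), (-6, -12)) = 33.0606
d((-8, 21), (8, 22)) = 16.0312
d((22, -24), (-6, -12)) = 30.4631
d((22, -24), (8, 22)) = 48.0833
d((-6, -12), (8, 22)) = 36.7696

Minimum distance: 6.0 (tie among 2 pairs: (28, -24) and (22, -24); (7, -17) and (1, -17))

The minimum Euclidean distance is 6.0. There is a tie: 2 pairs achieve this minimum — (28, -24) and (22, -24); (7, -17) and (1, -17). Any of these is a valid closest pair. For 10 points, brute-force pairwise comparison is shown above. For large n, the divide-and-conquer algorithm (sort by x, recurse on halves, check the dividing strip) achieves O(n log n).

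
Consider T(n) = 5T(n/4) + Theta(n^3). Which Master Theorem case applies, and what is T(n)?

Master Theorem for T(n) = 5T(n/4) + O(n^3):

a = 5, b = 4, c = 3
log_b(a) = log_4(5) = 1.1610

Case 3: c = 3 > log_4(5) = 1.1610
T(n) = O(n^3) = O(n^3)

For T(n) = 5T(n/4) + O(n^3): log_4(5) = 1.1610. This is Case 3 of the Master Theorem (c > log_b(a), work dominated by root), giving O(n^3).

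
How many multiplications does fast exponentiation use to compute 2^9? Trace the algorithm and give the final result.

Computing 2^9 by squaring (build up from 2^1; each line after the first costs one multiplication):

2^1 = 2
2^2 = (2^1)^2 = 2^2 = 4
2^4 = (2^2)^2 = 4^2 = 16
2^8 = (2^4)^2 = 16^2 = 256
2^9 = 2 * 2^8 = 2 * 256 = 512

Result: 512
Multiplications needed: 4 (4 lines after 2^1)

2^9 = 512. Using exponentiation by squaring, this requires 4 multiplications. The key idea: if the exponent is even, square the half-power; if odd, multiply by the base once.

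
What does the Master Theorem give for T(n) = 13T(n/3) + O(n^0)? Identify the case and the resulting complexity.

Master Theorem for T(n) = 13T(n/3) + O(n^0):

a = 13, b = 3, c = 0
log_b(a) = log_3(13) = 2.3347

Case 1: c = 0 < log_3(13) = 2.3347
T(n) = O(n^(log_3 13))

For T(n) = 13T(n/3) + O(n^0): log_3(13) = 2.3347. This is Case 1 of the Master Theorem (c < log_b(a), work dominated by leaves), giving O(n^(log_3 13)).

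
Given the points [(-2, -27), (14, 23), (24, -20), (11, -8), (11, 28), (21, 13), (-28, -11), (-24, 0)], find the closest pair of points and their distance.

Computing all pairwise distances among 8 points:

d((-2, -27), (14, 23)) = 52.4976
d((-2, -27), (24, -20)) = 26.9258
d((-2, -27), (11, -8)) = 23.0217
d((-2, -27), (11, 28)) = 56.5155
d((-2, -27), (21, 13)) = 46.1411
d((-2, -27), (-28, -11)) = 30.5287
d((-2, -27), (-24, 0)) = 34.8281
d((14, 23), (24, -20)) = 44.1475
d((14, 23), (11, -8)) = 31.1448
d((14, 23), (11, 28)) = 5.831 <-- minimum
d((14, 23), (21, 13)) = 12.2066
d((14, 23), (-28, -11)) = 54.037
d((14, 23), (-24, 0)) = 44.4185
d((24, -20), (11, -8)) = 17.6918
d((24, -20), (11, 28)) = 49.7293
d((24, -20), (21, 13)) = 33.1361
d((24, -20), (-28, -11)) = 52.7731
d((24, -20), (-24, 0)) = 52.0
d((11, -8), (11, 28)) = 36.0
d((11, -8), (21, 13)) = 23.2594
d((11, -8), (-28, -11)) = 39.1152
d((11, -8), (-24, 0)) = 35.9026
d((11, 28), (21, 13)) = 18.0278
d((11, 28), (-28, -11)) = 55.1543
d((11, 28), (-24, 0)) = 44.8219
d((21, 13), (-28, -11)) = 54.5619
d((21, 13), (-24, 0)) = 46.8402
d((-28, -11), (-24, 0)) = 11.7047

Closest pair: (14, 23) and (11, 28) with distance 5.831

The closest pair is (14, 23) and (11, 28) with Euclidean distance 5.831. For 8 points, brute-force pairwise comparison is shown above. For large n, the divide-and-conquer algorithm (sort by x, recurse on halves, check the dividing strip) achieves O(n log n).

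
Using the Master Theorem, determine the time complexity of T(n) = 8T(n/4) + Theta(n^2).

Master Theorem for T(n) = 8T(n/4) + O(n^2):

a = 8, b = 4, c = 2
log_b(a) = log_4(8) = 1.5000

Case 3: c = 2 > log_4(8) = 1.5000
T(n) = O(n^2) = O(n^2)

For T(n) = 8T(n/4) + O(n^2): log_4(8) = 1.5000. This is Case 3 of the Master Theorem (c > log_b(a), work dominated by root), giving O(n^2).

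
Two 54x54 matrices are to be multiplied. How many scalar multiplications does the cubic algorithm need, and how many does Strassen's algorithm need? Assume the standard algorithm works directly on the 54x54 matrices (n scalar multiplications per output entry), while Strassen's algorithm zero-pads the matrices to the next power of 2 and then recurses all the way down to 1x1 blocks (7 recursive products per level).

Matrix multiplication for 54x54 matrices:

Strassen's algorithm requires power-of-2 dimensions. Pad 54x54 to 64x64 (next power of 2).

Standard algorithm: 54^3 = 157464 multiplications
Strassen's algorithm: 7^(log2(64)) = 7^6 = 117649 multiplications
Savings: 157464 - 117649 = 39815 multiplications

Standard: 157464 multiplications (54^3). Strassen: 117649 multiplications (7^6, after padding to 64x64). Strassen reduces 8 recursive multiplications to 7 at each level.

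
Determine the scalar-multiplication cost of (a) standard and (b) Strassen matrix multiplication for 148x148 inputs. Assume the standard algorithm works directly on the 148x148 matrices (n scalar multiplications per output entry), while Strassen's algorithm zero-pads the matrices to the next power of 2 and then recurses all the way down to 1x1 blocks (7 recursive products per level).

Matrix multiplication for 148x148 matrices:

Strassen's algorithm requires power-of-2 dimensions. Pad 148x148 to 256x256 (next power of 2).

Standard algorithm: 148^3 = 3241792 multiplications
Strassen's algorithm: 7^(log2(256)) = 7^8 = 5764801 multiplications
Difference: 3241792 - 5764801 = -2523009 (Strassen uses MORE here due to padding overhead — for small or just-over-power-of-2 n, padding can outweigh the per-level savings)

Standard: 3241792 multiplications (148^3). Strassen: 5764801 multiplications (7^8, after padding to 256x256). Strassen reduces 8 recursive multiplications to 7 at each level.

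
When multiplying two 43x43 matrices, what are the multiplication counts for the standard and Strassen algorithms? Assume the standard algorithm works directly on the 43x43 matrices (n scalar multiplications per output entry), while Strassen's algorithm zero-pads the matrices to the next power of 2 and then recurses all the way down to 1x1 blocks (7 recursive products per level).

Matrix multiplication for 43x43 matrices:

Strassen's algorithm requires power-of-2 dimensions. Pad 43x43 to 64x64 (next power of 2).

Standard algorithm: 43^3 = 79507 multiplications
Strassen's algorithm: 7^(log2(64)) = 7^6 = 117649 multiplications
Difference: 79507 - 117649 = -38142 (Strassen uses MORE here due to padding overhead — for small or just-over-power-of-2 n, padding can outweigh the per-level savings)

Standard: 79507 multiplications (43^3). Strassen: 117649 multiplications (7^6, after padding to 64x64). Strassen reduces 8 recursive multiplications to 7 at each level.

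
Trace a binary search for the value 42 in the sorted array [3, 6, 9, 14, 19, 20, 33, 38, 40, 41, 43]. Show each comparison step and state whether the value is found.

Binary search for 42 in [3, 6, 9, 14, 19, 20, 33, 38, 40, 41, 43]:

lo=0, hi=10, mid=5, arr[mid]=20 -> 20 < 42, search right half
lo=6, hi=10, mid=8, arr[mid]=40 -> 40 < 42, search right half
lo=9, hi=10, mid=9, arr[mid]=41 -> 41 < 42, search right half
lo=10, hi=10, mid=10, arr[mid]=43 -> 43 > 42, search left half
lo=10 > hi=9, target 42 not found

Binary search determines that 42 is not in the array after 4 comparisons. The search space was exhausted without finding the target.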